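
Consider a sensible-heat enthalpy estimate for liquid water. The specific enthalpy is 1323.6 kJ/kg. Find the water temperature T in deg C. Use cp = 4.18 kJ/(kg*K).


T = h / cp
T = 1323.6 / 4.18
T = 316.65 deg C


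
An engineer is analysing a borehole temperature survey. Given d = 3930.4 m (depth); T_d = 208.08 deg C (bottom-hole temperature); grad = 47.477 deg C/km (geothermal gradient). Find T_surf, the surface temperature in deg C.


T_surf = T_d - grad * d / 1000
T_surf = 208.08 - 47.477 * 3930.4 / 1000
T_surf = 21.476 deg C


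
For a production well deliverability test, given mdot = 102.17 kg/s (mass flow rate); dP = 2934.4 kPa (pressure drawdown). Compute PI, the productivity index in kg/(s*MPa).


PI = mdot * 1000 / dP
PI = 102.17 * 1000 / 2934.4
PI = 34.818 kg/(s*MPa)


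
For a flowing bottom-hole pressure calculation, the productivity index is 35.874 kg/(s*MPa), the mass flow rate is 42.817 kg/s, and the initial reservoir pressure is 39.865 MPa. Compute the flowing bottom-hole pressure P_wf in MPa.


P_wf = P_i - mdot / PI
P_wf = 39.865 - 42.817 / 35.874
P_wf = 38.671 MPa


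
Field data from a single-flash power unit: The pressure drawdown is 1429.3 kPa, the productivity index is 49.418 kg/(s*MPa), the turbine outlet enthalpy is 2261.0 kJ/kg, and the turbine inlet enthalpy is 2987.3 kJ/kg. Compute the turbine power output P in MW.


Step 1: mdot = PI * dP / 1000 = 49.418 * 1429.3 / 1000 = 70.63315 kg/s
Step 2: P = mdot*(h_in - h_out)/1000 = 70.63315*(2987.3 - 2261.0)/1000 = 51.301 MW
P = 51.301 MW


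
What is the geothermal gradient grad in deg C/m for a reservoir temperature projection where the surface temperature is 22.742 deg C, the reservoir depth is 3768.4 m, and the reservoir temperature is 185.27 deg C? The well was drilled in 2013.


grad = (T_res - T_surf) / d * 1000
grad = (185.27 - 22.742) / 3768.4 * 1000
grad = 43.12918 deg C/km
Convert: 43.12918 deg C/km * 0.001 = 0.043129 deg C/m
grad = 0.043129 deg C/m


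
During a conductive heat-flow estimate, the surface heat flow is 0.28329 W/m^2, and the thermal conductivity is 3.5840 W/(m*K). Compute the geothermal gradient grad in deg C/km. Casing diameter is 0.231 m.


grad = q * 1000 / k
grad = 0.28329 * 1000 / 3.5840
grad = 79.043 deg C/km


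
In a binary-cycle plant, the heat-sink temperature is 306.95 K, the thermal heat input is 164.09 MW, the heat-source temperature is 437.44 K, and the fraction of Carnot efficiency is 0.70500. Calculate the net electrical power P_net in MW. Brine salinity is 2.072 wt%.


Step 1: eta = (1 - Tc/Th)*f = (1 - 306.95/437.44)*0.705 = 0.2103042
Step 2: P_net = eta * Q_in = 0.2103042 * 164.09 = 34.509 MW
P_net = 34.509 MW


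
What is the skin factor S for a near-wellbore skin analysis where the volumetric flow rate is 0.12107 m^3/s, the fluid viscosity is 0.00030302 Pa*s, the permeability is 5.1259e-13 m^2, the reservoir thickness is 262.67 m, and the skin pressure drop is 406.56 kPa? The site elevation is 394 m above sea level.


S = dP_s * 1000 * 2*pi*k*hr / (q*mu)
S = 406.56 * 1000 * 2*pi*5.1259e-13*262.67 / (0.12107*0.00030302)
S = 9.3751


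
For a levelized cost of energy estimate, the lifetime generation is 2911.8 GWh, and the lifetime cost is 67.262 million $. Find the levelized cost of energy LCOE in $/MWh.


LCOE = C_tot / E_tot * 100
LCOE = 67.262 / 2911.8 * 100
LCOE = 2.309980 cents/kWh
Convert: 2.309980 cents/kWh * 10.0 = 23.100 $/MWh
LCOE = 23.100 $/MWh


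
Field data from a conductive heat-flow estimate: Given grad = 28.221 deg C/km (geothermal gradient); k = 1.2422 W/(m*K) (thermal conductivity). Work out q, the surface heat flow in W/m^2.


q = k * grad / 1000
q = 1.2422 * 28.221 / 1000
q = 0.035056 W/m^2


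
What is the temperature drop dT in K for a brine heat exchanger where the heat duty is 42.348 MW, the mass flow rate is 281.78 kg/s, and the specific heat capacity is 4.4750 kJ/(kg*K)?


dT = Q * 1000 / (mdot * cp)
dT = 42.348 * 1000 / (281.78 * 4.4750)
dT = 33.584 K


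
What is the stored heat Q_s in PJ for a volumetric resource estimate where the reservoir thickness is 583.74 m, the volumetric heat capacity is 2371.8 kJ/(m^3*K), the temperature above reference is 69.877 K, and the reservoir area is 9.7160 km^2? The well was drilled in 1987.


Step 1: Vr = A*1e6*hr = 9.716*1e6*583.74 = 5.671618e+09 m^3
Step 2: Q_s = Vr*rhoc*dT/1e12 = 5.671618e+09*2371.8*69.877/1e12 = 939.98 PJ
Q_s = 939.98 PJ


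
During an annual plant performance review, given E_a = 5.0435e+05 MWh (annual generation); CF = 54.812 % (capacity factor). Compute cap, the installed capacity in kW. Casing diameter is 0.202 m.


cap = E_a / (CF/100 * 8760)
cap = 5.0435e+05 / (54.812/100 * 8760)
cap = 105.0394 MW
Convert: 105.0394 MW * 1000.0 = 1.0504e+05 kW
cap = 1.0504e+05 kW


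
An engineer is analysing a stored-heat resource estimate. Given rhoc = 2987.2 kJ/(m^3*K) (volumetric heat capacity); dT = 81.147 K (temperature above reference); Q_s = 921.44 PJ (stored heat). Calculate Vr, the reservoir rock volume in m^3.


Vr = Q_s * 1e12 / (rhoc * dT)
Vr = 921.44 * 1e12 / (2987.2 * 81.147)
Vr = 3.8013e+09 m^3


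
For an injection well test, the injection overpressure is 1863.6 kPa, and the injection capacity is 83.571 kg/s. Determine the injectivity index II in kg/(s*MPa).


II = mdot * 1000 / dP
II = 83.571 * 1000 / 1863.6
II = 44.844 kg/(s*MPa)


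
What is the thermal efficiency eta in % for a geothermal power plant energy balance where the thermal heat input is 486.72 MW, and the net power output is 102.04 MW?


eta = W_net / Q_in * 100
eta = 102.04 / 486.72 * 100
eta = 20.965 %


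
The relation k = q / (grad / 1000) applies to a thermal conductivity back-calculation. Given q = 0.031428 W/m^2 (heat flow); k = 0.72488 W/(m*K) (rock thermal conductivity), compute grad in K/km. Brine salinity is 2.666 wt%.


grad = q / k * 1000
grad = 0.031428 / 0.72488 * 1000
grad = 43.35614 deg C/km
Convert: 43.35614 deg C/km * 1.0 = 43.356 K/km
grad = 43.356 K/km


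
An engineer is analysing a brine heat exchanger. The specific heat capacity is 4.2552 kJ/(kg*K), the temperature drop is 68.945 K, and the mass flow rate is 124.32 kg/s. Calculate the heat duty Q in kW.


Q = mdot * cp * dT / 1000
Q = 124.32 * 4.2552 * 68.945 / 1000
Q = 36.47235 MW
Convert: 36.47235 MW * 1000.0 = 36472 kW
Q = 36472 kW


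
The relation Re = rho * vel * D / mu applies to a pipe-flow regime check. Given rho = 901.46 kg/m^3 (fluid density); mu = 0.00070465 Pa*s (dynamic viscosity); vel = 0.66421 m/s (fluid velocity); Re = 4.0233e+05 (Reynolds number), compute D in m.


D = Re * mu / (rho * vel)
D = 4.0233e+05 * 0.00070465 / (901.46 * 0.66421)
D = 0.47348 m


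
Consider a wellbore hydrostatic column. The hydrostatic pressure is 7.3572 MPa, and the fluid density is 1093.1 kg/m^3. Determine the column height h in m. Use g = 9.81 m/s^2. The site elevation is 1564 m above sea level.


h = P * 1e6 / (g * rho)
h = 7.3572 * 1e6 / (9.81 * 1093.1)
h = 686.09 m


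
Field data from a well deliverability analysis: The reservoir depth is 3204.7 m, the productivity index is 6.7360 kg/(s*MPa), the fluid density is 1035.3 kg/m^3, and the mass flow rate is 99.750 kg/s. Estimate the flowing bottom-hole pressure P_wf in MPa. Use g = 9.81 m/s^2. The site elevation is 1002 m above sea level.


Step 1: P_i = rho*g*h/1e6 = 1035.3*9.81*3204.7/1e6 = 32.54787 MPa
Step 2: P_wf = P_i - mdot/PI = 32.54787 - 99.75/6.736 = 17.739 MPa
P_wf = 17.739 MPa


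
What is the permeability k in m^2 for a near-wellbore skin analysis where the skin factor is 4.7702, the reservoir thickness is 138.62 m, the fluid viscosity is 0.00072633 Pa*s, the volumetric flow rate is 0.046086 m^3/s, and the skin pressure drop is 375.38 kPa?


k = S*q*mu / (2*pi*dP_s*1000*hr)
k = 4.7702*0.046086*0.00072633 / (2*pi*375.38*1000*138.62)
k = 4.8839e-13 m^2


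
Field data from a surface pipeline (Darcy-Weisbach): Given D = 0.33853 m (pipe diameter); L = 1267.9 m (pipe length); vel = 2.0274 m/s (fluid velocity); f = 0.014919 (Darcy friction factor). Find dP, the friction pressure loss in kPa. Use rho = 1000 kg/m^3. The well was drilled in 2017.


dP = f * (L/D) * (rho*vel^2/2) / 1000
dP = 0.014919 * (1267.9/0.33853) * (1000*2.0274^2/2) / 1000
dP = 114.84 kPa


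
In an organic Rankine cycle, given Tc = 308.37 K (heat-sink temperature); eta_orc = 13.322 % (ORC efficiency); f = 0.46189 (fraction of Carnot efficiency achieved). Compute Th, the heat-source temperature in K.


Th = Tc / (1 - (eta_orc/100)/f)
Th = 308.37 / (1 - (13.322/100)/0.46189)
Th = 433.36 K


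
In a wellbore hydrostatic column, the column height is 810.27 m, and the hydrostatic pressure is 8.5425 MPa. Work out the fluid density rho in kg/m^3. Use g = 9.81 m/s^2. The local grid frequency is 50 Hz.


rho = P * 1e6 / (g * h)
rho = 8.5425 * 1e6 / (9.81 * 810.27)
rho = 1074.7 kg/m^3


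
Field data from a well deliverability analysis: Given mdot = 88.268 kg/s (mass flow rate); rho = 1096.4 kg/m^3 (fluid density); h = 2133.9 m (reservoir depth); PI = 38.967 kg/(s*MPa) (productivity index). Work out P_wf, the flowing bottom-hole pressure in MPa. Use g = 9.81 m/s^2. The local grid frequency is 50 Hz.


Step 1: P_i = rho*g*h/1e6 = 1096.4*9.81*2133.9/1e6 = 22.95155 MPa
Step 2: P_wf = P_i - mdot/PI = 22.95155 - 88.268/38.967 = 20.686 MPa
P_wf = 20.686 MPa


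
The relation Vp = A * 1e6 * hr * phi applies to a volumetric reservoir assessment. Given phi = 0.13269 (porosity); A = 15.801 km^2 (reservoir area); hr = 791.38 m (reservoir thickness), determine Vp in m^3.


Vp = A * 1e6 * hr * phi
Vp = 15.801 * 1e6 * 791.38 * 0.13269
Vp = 1.6592e+09 m^3


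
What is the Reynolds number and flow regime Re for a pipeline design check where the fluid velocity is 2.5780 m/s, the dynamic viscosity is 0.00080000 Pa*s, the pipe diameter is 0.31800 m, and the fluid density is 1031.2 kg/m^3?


Step 1: Re = rho*vel*D/mu = 1031.2*2.578*0.318/0.0008 = 1.0567e+06
Step 2: Re = 1.0567e+06 > 4000, so flow is turbulent.
Re = 1.0567e+06 (turbulent)


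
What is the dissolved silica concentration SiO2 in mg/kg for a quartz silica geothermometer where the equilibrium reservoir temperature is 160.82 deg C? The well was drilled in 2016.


SiO2 = 10^(5.19 - 1309/(T_eq + 273.15))
SiO2 = 10^(5.19 - 1309/(160.82 + 273.15))
SiO2 = 149.16 mg/kg


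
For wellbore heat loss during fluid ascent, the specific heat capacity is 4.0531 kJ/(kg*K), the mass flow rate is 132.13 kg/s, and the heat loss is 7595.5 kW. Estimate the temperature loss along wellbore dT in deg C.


dT = Q_loss / (mdot * cp)
dT = 7595.5 / (132.13 * 4.0531)
dT = 14.18298 K
Convert (temperature difference, 1 K = 1 deg C): 14.18298 K = 14.18298 deg C
dT = 14.183 deg C


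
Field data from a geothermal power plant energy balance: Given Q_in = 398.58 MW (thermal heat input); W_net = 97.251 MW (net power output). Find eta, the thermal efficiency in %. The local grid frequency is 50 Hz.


eta = W_net / Q_in * 100
eta = 97.251 / 398.58 * 100
eta = 24.399 %


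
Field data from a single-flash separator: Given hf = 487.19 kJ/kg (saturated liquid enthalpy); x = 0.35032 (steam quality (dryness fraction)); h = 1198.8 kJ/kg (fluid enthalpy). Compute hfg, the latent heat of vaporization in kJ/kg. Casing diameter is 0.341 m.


hfg = (h - hf) / x
hfg = (1198.8 - 487.19) / 0.35032
hfg = 2031.3 kJ/kg


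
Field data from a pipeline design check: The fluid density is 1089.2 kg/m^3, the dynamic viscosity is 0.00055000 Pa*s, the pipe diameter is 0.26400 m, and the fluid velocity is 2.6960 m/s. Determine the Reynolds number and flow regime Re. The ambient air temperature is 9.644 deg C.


Step 1: Re = rho*vel*D/mu = 1089.2*2.696*0.264/0.00055 = 1.4095e+06
Step 2: Re = 1.4095e+06 > 4000, so flow is turbulent.
Re = 1.4095e+06 (turbulent)


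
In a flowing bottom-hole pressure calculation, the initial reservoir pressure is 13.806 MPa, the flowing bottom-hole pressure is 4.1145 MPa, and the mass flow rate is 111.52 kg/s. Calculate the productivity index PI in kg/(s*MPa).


PI = mdot / (P_i - P_wf)
PI = 111.52 / (13.806 - 4.1145)
PI = 11.507 kg/(s*MPa)


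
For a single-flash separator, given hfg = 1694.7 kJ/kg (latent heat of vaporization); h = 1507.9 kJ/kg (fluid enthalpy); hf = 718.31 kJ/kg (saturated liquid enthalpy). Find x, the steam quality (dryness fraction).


x = (h - hf) / hfg
x = (1507.9 - 718.31) / 1694.7
x = 0.46592


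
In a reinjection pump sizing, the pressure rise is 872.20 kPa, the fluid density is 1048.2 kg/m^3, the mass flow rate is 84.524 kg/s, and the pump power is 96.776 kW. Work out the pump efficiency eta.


eta = mdot * dP / (rho * P_pump)
eta = 84.524 * 872.20 / (1048.2 * 96.776)
eta = 0.72675


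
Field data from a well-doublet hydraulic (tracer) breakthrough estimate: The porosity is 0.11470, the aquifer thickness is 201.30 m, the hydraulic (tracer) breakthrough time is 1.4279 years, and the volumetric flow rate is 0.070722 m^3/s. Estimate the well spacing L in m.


L = sqrt(t_bt*365.25*86400*3*Qv / (pi*hr*phi))
L = sqrt(1.4279*365.25*86400*3*0.070722 / (pi*201.30*0.11470))
L = 363.04 m


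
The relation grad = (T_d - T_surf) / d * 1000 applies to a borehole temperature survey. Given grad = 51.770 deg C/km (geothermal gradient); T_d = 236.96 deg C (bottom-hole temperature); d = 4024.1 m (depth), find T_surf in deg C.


T_surf = T_d - grad * d / 1000
T_surf = 236.96 - 51.770 * 4024.1 / 1000
T_surf = 28.632 deg C


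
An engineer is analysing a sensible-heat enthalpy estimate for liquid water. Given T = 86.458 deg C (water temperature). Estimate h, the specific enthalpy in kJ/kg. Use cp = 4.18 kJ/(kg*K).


h = cp * T
h = 4.18 * 86.458
h = 361.39 kJ/kg


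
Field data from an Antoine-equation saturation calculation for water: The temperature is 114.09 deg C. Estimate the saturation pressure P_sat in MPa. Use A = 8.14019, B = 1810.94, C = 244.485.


P_sat = 10^(A - B/(C + T)) / 760 * 0.101325
P_sat = 10^(8.14019 - 1810.94/(244.485 + 114.09)) / 760 * 0.101325
P_sat = 0.16395 MPa


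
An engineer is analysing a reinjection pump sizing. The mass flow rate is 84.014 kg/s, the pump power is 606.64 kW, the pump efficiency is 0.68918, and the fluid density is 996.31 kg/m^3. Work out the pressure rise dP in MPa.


dP = P_pump * rho * eta / mdot
dP = 606.64 * 996.31 * 0.68918 / 84.014
dP = 4958.000 kPa
Convert: 4958.000 kPa * 0.001 = 4.9580 MPa
dP = 4.9580 MPa


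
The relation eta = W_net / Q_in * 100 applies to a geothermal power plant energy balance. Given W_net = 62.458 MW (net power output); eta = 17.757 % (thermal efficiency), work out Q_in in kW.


Q_in = W_net / (eta / 100)
Q_in = 62.458 / (17.757 / 100)
Q_in = 351.7373 MW
Convert: 351.7373 MW * 1000.0 = 3.5174e+05 kW
Q_in = 3.5174e+05 kW


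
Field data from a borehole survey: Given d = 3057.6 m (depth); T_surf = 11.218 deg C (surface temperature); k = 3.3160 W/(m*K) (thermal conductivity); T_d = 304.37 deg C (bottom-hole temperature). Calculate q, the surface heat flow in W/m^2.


Step 1: grad = (T_d - T_surf)/d * 1000 = (304.37 - 11.218)/3057.6 * 1000 = 95.87650 deg C/km
Step 2: q = k * grad / 1000 = 3.316 * 95.87650 / 1000 = 0.31793 W/m^2
q = 0.31793 W/m^2


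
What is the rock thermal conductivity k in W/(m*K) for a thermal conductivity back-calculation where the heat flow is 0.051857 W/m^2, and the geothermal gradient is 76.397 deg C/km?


k = q / (grad / 1000)
k = 0.051857 / (76.397 / 1000)
k = 0.67878 W/(m*K)


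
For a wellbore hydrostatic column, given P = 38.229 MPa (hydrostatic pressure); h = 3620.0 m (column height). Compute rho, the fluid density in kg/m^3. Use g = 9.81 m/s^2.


rho = P * 1e6 / (g * h)
rho = 38.229 * 1e6 / (9.81 * 3620.0)
rho = 1076.5 kg/m^3


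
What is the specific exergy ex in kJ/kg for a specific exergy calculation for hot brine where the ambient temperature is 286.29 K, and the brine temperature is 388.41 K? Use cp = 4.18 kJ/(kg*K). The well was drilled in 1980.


ex = cp * ((T_b - T_0) - T_0 * ln(T_b/T_0))
ex = 4.18 * ((388.41 - 286.29) - 286.29 * ln(388.41/286.29))
ex = 61.803 kJ/kg


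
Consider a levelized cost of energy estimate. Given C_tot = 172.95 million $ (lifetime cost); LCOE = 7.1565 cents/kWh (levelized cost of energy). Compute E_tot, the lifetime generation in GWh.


E_tot = C_tot / LCOE * 100
E_tot = 172.95 / 7.1565 * 100
E_tot = 2416.7 GWh


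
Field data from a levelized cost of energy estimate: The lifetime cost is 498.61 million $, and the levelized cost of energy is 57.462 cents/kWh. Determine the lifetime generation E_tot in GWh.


E_tot = C_tot / LCOE * 100
E_tot = 498.61 / 57.462 * 100
E_tot = 867.72 GWh


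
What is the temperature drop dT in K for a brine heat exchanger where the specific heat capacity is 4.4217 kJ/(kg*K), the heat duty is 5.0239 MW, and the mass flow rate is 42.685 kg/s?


dT = Q * 1000 / (mdot * cp)
dT = 5.0239 * 1000 / (42.685 * 4.4217)
dT = 26.618 K


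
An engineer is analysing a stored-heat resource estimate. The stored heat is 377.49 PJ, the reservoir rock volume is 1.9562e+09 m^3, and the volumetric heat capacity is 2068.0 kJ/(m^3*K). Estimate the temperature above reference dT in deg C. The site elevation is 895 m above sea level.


dT = Q_s * 1e12 / (Vr * rhoc)
dT = 377.49 * 1e12 / (1.9562e+09 * 2068.0)
dT = 93.31289 K
Convert (temperature difference, 1 K = 1 deg C): 93.31289 K = 93.31289 deg C
dT = 93.313 deg C


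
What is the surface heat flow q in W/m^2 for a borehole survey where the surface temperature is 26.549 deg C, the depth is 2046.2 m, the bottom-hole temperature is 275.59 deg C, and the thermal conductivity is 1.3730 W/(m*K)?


Step 1: grad = (T_d - T_surf)/d * 1000 = (275.59 - 26.549)/2046.2 * 1000 = 121.7090 deg C/km
Step 2: q = k * grad / 1000 = 1.373 * 121.7090 / 1000 = 0.16711 W/m^2
q = 0.16711 W/m^2


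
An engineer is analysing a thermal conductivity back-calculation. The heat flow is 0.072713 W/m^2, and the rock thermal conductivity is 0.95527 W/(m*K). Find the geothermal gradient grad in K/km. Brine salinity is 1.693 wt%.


grad = q / k * 1000
grad = 0.072713 / 0.95527 * 1000
grad = 76.11775 deg C/km
Convert: 76.11775 deg C/km * 1.0 = 76.118 K/km
grad = 76.118 K/km


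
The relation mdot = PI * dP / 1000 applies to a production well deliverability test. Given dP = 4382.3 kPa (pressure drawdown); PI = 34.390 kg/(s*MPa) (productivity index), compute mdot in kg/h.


mdot = PI * dP / 1000
mdot = 34.390 * 4382.3 / 1000
mdot = 150.7073 kg/s
Convert: 150.7073 kg/s * 3600.0 = 5.4255e+05 kg/h
mdot = 5.4255e+05 kg/h


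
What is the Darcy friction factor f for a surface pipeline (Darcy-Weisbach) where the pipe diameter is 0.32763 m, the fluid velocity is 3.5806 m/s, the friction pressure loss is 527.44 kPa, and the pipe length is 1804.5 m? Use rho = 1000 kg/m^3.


f = dP*1000 / ((L/D)*(rho*vel^2/2))
f = 527.44*1000 / ((1804.5/0.32763)*(1000*3.5806^2/2))
f = 0.014939


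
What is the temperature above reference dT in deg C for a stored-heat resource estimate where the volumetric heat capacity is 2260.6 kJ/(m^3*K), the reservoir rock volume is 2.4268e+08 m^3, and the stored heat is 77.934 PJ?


dT = Q_s * 1e12 / (Vr * rhoc)
dT = 77.934 * 1e12 / (2.4268e+08 * 2260.6)
dT = 142.0592 K
Convert (temperature difference, 1 K = 1 deg C): 142.0592 K = 142.0592 deg C
dT = 142.06 deg C


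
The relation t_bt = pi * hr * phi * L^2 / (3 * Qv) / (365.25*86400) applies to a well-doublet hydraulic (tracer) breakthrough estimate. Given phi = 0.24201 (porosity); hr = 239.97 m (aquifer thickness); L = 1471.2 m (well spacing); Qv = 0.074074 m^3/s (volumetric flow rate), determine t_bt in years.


t_bt = pi * hr * phi * L^2 / (3 * Qv) / (365.25*86400)
t_bt = pi * 239.97 * 0.24201 * 1471.2^2 / (3 * 0.074074) / (365.25*86400)
t_bt = 56.311 years


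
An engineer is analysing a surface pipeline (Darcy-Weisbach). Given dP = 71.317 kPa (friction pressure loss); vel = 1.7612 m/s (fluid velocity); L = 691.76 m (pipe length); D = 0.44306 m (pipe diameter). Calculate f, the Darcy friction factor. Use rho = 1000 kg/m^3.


f = dP*1000 / ((L/D)*(rho*vel^2/2))
f = 71.317*1000 / ((691.76/0.44306)*(1000*1.7612^2/2))
f = 0.029452


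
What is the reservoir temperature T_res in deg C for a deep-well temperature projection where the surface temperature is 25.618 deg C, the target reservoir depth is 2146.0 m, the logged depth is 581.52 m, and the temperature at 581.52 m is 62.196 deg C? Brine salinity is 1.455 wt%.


Step 1: grad = (T_d1 - T_surf)/d1 * 1000 = (62.196 - 25.618)/581.52 * 1000 = 62.90067 deg C/km
Step 2: T_res = T_surf + grad*d2/1000 = 25.618 + 62.90067*2146.0/1000 = 160.60 deg C
T_res = 160.60 deg C


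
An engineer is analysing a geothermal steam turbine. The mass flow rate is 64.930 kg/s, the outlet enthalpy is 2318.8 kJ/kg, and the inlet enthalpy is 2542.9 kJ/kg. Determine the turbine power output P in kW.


P = mdot * (h_in - h_out) / 1000
P = 64.930 * (2542.9 - 2318.8) / 1000
P = 14.55081 MW
Convert: 14.55081 MW * 1000.0 = 14551 kW
P = 14551 kW


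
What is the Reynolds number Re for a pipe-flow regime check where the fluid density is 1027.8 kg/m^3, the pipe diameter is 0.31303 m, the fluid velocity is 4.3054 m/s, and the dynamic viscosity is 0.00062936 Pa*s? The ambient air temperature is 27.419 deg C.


Re = rho * vel * D / mu
Re = 1027.8 * 4.3054 * 0.31303 / 0.00062936
Re = 2.2009e+06


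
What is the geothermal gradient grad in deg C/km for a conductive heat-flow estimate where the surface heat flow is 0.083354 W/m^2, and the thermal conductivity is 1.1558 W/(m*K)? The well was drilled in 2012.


grad = q * 1000 / k
grad = 0.083354 * 1000 / 1.1558
grad = 72.118 deg C/km


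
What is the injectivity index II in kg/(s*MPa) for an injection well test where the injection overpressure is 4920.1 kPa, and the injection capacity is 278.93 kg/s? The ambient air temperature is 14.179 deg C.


II = mdot * 1000 / dP
II = 278.93 * 1000 / 4920.1
II = 56.692 kg/(s*MPa)


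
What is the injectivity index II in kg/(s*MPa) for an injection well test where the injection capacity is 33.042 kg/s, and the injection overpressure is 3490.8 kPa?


II = mdot * 1000 / dP
II = 33.042 * 1000 / 3490.8
II = 9.4655 kg/(s*MPa)


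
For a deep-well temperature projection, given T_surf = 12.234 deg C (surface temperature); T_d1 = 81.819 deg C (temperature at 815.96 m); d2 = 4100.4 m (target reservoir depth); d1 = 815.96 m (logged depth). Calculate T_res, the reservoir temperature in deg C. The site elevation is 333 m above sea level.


Step 1: grad = (T_d1 - T_surf)/d1 * 1000 = (81.819 - 12.234)/815.96 * 1000 = 85.27992 deg C/km
Step 2: T_res = T_surf + grad*d2/1000 = 12.234 + 85.27992*4100.4/1000 = 361.92 deg C
T_res = 361.92 deg C


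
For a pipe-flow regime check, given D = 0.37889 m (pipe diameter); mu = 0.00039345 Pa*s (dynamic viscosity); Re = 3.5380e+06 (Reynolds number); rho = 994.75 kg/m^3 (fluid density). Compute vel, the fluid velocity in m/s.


vel = Re * mu / (rho * D)
vel = 3.5380e+06 * 0.00039345 / (994.75 * 0.37889)
vel = 3.6933 m/s


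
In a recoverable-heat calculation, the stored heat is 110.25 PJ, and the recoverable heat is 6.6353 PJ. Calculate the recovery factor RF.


RF = Q_rec / Q_s
RF = 6.6353 / 110.25
RF = 0.060184


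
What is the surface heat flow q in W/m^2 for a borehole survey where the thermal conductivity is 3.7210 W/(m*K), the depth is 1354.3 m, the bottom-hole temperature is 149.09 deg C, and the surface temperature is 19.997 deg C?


Step 1: grad = (T_d - T_surf)/d * 1000 = (149.09 - 19.997)/1354.3 * 1000 = 95.32083 deg C/km
Step 2: q = k * grad / 1000 = 3.721 * 95.32083 / 1000 = 0.35469 W/m^2
q = 0.35469 W/m^2


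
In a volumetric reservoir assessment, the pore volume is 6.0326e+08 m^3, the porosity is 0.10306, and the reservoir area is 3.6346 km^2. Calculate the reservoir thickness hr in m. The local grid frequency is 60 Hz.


hr = Vp / (A * 1e6 * phi)
hr = 6.0326e+08 / (3.6346 * 1e6 * 0.10306)
hr = 1610.5 m


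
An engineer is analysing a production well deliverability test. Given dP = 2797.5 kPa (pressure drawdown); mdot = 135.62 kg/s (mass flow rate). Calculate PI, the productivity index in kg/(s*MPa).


PI = mdot * 1000 / dP
PI = 135.62 * 1000 / 2797.5
PI = 48.479 kg/(s*MPa)


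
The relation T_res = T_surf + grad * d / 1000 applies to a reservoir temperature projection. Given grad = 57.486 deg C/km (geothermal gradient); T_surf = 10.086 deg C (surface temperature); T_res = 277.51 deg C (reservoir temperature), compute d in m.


d = (T_res - T_surf) / grad * 1000
d = (277.51 - 10.086) / 57.486 * 1000
d = 4652.0 m


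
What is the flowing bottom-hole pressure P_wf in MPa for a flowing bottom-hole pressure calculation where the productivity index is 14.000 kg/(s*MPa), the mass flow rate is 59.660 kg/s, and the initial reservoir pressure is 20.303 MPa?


P_wf = P_i - mdot / PI
P_wf = 20.303 - 59.660 / 14.000
P_wf = 16.042 MPa


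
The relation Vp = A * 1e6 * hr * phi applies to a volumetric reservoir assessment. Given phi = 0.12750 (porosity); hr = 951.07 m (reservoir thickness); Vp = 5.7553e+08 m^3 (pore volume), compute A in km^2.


A = Vp / (1e6 * hr * phi)
A = 5.7553e+08 / (1e6 * 951.07 * 0.12750)
A = 4.7462 km^2


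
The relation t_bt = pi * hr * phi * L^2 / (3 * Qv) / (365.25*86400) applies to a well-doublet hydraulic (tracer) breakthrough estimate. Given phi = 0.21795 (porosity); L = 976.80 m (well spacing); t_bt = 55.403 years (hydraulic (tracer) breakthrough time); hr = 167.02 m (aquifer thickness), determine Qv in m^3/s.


Qv = pi*hr*phi*L^2 / (3*t_bt*365.25*86400)
Qv = pi*167.02*0.21795*976.80^2 / (3*55.403*365.25*86400)
Qv = 0.020803 m^3/s


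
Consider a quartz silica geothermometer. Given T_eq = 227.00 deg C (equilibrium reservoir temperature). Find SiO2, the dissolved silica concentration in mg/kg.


SiO2 = 10^(5.19 - 1309/(T_eq + 273.15))
SiO2 = 10^(5.19 - 1309/(227.00 + 273.15))
SiO2 = 373.93 mg/kg


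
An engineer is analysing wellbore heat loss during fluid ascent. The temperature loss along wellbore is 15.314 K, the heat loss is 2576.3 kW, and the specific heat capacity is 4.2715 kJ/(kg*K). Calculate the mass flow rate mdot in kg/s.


mdot = Q_loss / (cp * dT)
mdot = 2576.3 / (4.2715 * 15.314)
mdot = 39.385 kg/s


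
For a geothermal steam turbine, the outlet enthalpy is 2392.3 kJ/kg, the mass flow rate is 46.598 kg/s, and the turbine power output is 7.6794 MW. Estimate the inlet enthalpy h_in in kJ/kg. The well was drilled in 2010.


h_in = h_out + P * 1000 / mdot
h_in = 2392.3 + 7.6794 * 1000 / 46.598
h_in = 2557.1 kJ/kg


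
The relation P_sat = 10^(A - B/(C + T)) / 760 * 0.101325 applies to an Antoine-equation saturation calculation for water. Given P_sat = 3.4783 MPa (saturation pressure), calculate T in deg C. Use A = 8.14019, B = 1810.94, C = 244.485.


T = B / (A - log10(P_sat * 760 / 0.101325)) - C
T = 1810.94 / (8.14019 - log10(3.4783 * 760 / 0.101325)) - 244.485
T = 241.84 deg C


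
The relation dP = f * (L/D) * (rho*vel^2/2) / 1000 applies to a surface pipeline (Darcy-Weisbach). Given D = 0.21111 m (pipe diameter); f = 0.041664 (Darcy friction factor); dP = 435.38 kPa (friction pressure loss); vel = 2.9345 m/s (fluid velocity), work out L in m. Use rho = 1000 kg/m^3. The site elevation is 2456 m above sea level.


L = dP*1000*D / (f*rho*vel^2/2)
L = 435.38*1000*0.21111 / (0.041664*1000*2.9345^2/2)
L = 512.36 m


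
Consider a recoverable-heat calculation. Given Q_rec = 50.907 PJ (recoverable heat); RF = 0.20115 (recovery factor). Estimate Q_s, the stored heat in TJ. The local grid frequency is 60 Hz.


Q_s = Q_rec / RF
Q_s = 50.907 / 0.20115
Q_s = 253.0798 PJ
Convert: 253.0798 PJ * 1000.0 = 2.5308e+05 TJ
Q_s = 2.5308e+05 TJ


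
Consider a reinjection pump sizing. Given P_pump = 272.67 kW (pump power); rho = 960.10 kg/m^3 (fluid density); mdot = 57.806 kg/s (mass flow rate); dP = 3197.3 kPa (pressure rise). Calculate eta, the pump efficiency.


eta = mdot * dP / (rho * P_pump)
eta = 57.806 * 3197.3 / (960.10 * 272.67)
eta = 0.70600


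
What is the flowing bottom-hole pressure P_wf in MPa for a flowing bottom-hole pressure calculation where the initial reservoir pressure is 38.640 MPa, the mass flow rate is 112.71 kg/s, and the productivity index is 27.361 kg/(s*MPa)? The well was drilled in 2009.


P_wf = P_i - mdot / PI
P_wf = 38.640 - 112.71 / 27.361
P_wf = 34.521 MPa


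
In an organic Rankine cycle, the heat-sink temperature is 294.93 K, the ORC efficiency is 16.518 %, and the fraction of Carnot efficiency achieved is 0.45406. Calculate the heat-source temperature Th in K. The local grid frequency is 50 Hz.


Th = Tc / (1 - (eta_orc/100)/f)
Th = 294.93 / (1 - (16.518/100)/0.45406)
Th = 463.57 K


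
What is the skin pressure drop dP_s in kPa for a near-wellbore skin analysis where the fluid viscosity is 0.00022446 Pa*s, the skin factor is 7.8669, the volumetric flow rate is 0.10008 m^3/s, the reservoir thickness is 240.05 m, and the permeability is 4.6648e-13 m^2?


dP_s = S * q * mu / (2*pi*k*hr) / 1000
dP_s = 7.8669 * 0.10008 * 0.00022446 / (2*pi*4.6648e-13*240.05) / 1000
dP_s = 251.17 kPa


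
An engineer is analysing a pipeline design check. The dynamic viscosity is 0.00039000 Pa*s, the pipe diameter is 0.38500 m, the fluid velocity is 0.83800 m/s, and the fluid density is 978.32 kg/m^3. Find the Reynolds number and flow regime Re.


Step 1: Re = rho*vel*D/mu = 978.32*0.838*0.385/0.00039 = 8.0932e+05
Step 2: Re = 8.0932e+05 > 4000, so flow is turbulent.
Re = 8.0932e+05 (turbulent)


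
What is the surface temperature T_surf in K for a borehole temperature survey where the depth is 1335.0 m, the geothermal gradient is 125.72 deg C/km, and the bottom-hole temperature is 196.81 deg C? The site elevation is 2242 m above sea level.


T_surf = T_d - grad * d / 1000
T_surf = 196.81 - 125.72 * 1335.0 / 1000
T_surf = 28.97380 deg C
Convert to K: 28.97380 + 273.15 = 302.12 K
T_surf = 302.12 K


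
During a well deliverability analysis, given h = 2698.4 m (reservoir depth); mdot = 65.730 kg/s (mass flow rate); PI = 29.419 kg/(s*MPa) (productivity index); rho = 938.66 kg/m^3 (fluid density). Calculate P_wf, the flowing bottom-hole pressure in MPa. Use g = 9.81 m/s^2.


Step 1: P_i = rho*g*h/1e6 = 938.66*9.81*2698.4/1e6 = 24.84755 MPa
Step 2: P_wf = P_i - mdot/PI = 24.84755 - 65.73/29.419 = 22.613 MPa
P_wf = 22.613 MPa


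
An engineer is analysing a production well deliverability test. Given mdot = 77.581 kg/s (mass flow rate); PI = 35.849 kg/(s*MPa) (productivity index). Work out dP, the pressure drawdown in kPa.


dP = mdot * 1000 / PI
dP = 77.581 * 1000 / 35.849
dP = 2164.1 kPa


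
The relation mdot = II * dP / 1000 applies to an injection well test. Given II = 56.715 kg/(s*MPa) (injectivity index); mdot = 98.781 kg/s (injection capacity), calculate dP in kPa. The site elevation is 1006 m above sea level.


dP = mdot * 1000 / II
dP = 98.781 * 1000 / 56.715
dP = 1741.7 kPa


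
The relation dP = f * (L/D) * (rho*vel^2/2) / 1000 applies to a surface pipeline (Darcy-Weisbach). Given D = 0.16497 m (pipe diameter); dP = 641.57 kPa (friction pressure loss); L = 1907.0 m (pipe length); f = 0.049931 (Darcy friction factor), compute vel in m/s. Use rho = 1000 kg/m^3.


vel = sqrt(dP*1000*2*D / (f*L*rho))
vel = sqrt(641.57*1000*2*0.16497 / (0.049931*1907.0*1000))
vel = 1.4910 m/s


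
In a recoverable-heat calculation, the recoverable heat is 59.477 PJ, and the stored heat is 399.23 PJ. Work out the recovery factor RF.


RF = Q_rec / Q_s
RF = 59.477 / 399.23
RF = 0.14898


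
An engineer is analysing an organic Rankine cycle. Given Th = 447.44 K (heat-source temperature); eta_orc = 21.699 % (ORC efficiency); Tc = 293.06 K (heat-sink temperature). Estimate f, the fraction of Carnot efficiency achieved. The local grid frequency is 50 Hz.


f = (eta_orc/100) / (1 - Tc/Th)
f = (21.699/100) / (1 - 293.06/447.44)
f = 0.62890


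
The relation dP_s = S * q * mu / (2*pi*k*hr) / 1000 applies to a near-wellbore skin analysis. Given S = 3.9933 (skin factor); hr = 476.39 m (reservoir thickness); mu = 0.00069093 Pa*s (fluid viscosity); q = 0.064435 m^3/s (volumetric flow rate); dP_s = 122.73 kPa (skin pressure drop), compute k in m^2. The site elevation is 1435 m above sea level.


k = S*q*mu / (2*pi*dP_s*1000*hr)
k = 3.9933*0.064435*0.00069093 / (2*pi*122.73*1000*476.39)
k = 4.8394e-13 m^2


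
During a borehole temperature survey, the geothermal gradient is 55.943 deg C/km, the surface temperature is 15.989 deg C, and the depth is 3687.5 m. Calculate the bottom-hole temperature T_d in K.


T_d = T_surf + grad * d / 1000
T_d = 15.989 + 55.943 * 3687.5 / 1000
T_d = 222.2788 deg C
Convert to K: 222.2788 + 273.15 = 495.43 K
T_d = 495.43 K


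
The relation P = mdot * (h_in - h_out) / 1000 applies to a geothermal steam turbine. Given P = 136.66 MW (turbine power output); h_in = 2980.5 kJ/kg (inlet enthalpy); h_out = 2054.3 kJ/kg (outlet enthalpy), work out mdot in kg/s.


mdot = P * 1000 / (h_in - h_out)
mdot = 136.66 * 1000 / (2980.5 - 2054.3)
mdot = 147.55 kg/s


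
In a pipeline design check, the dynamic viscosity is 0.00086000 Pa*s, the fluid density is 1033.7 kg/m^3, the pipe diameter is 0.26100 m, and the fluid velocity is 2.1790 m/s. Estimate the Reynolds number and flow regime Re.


Step 1: Re = rho*vel*D/mu = 1033.7*2.179*0.261/0.00086 = 6.8359e+05
Step 2: Re = 6.8359e+05 > 4000, so flow is turbulent.
Re = 6.8359e+05 (turbulent)


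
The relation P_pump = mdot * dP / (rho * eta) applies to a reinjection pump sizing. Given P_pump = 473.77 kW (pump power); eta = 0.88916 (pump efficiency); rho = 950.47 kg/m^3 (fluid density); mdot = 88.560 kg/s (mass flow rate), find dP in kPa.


dP = P_pump * rho * eta / mdot
dP = 473.77 * 950.47 * 0.88916 / 88.560
dP = 4521.1 kPa


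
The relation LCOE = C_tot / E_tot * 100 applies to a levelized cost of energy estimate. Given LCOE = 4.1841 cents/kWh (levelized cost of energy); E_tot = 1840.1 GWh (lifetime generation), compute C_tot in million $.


C_tot = LCOE / 100 * E_tot
C_tot = 4.1841 / 100 * 1840.1
C_tot = 76.992 million $


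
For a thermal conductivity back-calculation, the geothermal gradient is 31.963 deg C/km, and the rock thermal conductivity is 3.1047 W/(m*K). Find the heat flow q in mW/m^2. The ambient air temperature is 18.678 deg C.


q = k * grad / 1000
q = 3.1047 * 31.963 / 1000
q = 0.09923553 W/m^2
Convert: 0.09923553 W/m^2 * 1000.0 = 99.236 mW/m^2
q = 99.236 mW/m^2


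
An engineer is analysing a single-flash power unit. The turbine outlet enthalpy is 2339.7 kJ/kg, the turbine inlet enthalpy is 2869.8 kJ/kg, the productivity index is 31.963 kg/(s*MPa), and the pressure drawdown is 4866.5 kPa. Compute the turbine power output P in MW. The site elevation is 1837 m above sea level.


Step 1: mdot = PI * dP / 1000 = 31.963 * 4866.5 / 1000 = 155.5479 kg/s
Step 2: P = mdot*(h_in - h_out)/1000 = 155.5479*(2869.8 - 2339.7)/1000 = 82.456 MW
P = 82.456 MW


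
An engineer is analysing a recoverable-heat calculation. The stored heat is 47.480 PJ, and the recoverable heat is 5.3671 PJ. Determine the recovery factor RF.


RF = Q_rec / Q_s
RF = 5.3671 / 47.480
RF = 0.11304


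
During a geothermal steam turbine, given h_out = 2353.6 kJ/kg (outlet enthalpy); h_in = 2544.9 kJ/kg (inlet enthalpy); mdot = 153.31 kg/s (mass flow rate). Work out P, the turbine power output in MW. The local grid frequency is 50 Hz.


P = mdot * (h_in - h_out) / 1000
P = 153.31 * (2544.9 - 2353.6) / 1000
P = 29.328 MW


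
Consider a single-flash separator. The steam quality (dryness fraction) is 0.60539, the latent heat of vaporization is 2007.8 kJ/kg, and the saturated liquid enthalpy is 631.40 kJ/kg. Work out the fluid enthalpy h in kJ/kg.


h = hf + x * hfg
h = 631.40 + 0.60539 * 2007.8
h = 1846.9 kJ/kg


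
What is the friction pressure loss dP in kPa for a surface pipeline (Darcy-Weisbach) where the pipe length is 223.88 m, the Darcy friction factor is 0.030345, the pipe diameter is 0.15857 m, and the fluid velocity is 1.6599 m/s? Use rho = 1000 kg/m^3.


dP = f * (L/D) * (rho*vel^2/2) / 1000
dP = 0.030345 * (223.88/0.15857) * (1000*1.6599^2/2) / 1000
dP = 59.022 kPa


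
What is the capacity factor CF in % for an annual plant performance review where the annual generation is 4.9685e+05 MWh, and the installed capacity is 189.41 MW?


CF = E_a / (cap * 8760) * 100
CF = 4.9685e+05 / (189.41 * 8760) * 100
CF = 29.945 %


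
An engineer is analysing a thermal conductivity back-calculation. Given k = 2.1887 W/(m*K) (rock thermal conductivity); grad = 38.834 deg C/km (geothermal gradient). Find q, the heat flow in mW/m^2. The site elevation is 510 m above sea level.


q = k * grad / 1000
q = 2.1887 * 38.834 / 1000
q = 0.08499598 W/m^2
Convert: 0.08499598 W/m^2 * 1000.0 = 84.996 mW/m^2
q = 84.996 mW/m^2


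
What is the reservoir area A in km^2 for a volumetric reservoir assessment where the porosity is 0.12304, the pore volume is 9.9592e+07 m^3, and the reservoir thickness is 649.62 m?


A = Vp / (1e6 * hr * phi)
A = 9.9592e+07 / (1e6 * 649.62 * 0.12304)
A = 1.2460 km^2


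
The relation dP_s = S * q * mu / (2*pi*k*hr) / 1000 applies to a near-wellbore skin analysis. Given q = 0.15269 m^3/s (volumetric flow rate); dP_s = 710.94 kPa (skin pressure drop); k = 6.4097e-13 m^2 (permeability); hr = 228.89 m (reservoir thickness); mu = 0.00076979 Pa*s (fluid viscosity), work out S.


S = dP_s * 1000 * 2*pi*k*hr / (q*mu)
S = 710.94 * 1000 * 2*pi*6.4097e-13*228.89 / (0.15269*0.00076979)
S = 5.5756


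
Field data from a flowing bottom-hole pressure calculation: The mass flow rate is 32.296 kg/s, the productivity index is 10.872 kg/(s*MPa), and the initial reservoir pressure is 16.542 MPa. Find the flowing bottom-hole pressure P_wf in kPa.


P_wf = P_i - mdot / PI
P_wf = 16.542 - 32.296 / 10.872
P_wf = 13.57143 MPa
Convert: 13.57143 MPa * 1000.0 = 13571 kPa
P_wf = 13571 kPa


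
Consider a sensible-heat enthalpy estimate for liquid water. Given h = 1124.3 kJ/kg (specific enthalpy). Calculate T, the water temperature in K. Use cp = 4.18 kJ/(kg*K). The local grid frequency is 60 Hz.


T = h / cp
T = 1124.3 / 4.18
T = 268.9713 deg C
Convert to K: 268.9713 + 273.15 = 542.12 K
T = 542.12 K


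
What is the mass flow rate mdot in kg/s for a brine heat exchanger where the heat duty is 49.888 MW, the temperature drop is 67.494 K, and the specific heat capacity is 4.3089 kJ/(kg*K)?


mdot = Q * 1000 / (cp * dT)
mdot = 49.888 * 1000 / (4.3089 * 67.494)
mdot = 171.54 kg/s


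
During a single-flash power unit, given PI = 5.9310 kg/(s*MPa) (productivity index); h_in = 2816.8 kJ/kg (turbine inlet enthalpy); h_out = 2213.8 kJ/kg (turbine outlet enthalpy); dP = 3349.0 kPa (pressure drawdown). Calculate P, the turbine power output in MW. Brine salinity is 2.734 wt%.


Step 1: mdot = PI * dP / 1000 = 5.931 * 3349.0 / 1000 = 19.86292 kg/s
Step 2: P = mdot*(h_in - h_out)/1000 = 19.86292*(2816.8 - 2213.8)/1000 = 11.977 MW
P = 11.977 MW


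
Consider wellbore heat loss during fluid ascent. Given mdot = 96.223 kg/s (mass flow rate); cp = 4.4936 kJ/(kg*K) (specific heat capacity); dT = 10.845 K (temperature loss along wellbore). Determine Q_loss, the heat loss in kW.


Q_loss = mdot * cp * dT
Q_loss = 96.223 * 4.4936 * 10.845
Q_loss = 4689.2 kW


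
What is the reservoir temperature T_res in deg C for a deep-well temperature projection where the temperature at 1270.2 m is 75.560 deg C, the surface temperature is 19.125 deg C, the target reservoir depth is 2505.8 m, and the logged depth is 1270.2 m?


Step 1: grad = (T_d1 - T_surf)/d1 * 1000 = (75.56 - 19.125)/1270.2 * 1000 = 44.43001 deg C/km
Step 2: T_res = T_surf + grad*d2/1000 = 19.125 + 44.43001*2505.8/1000 = 130.46 deg C
T_res = 130.46 deg C
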